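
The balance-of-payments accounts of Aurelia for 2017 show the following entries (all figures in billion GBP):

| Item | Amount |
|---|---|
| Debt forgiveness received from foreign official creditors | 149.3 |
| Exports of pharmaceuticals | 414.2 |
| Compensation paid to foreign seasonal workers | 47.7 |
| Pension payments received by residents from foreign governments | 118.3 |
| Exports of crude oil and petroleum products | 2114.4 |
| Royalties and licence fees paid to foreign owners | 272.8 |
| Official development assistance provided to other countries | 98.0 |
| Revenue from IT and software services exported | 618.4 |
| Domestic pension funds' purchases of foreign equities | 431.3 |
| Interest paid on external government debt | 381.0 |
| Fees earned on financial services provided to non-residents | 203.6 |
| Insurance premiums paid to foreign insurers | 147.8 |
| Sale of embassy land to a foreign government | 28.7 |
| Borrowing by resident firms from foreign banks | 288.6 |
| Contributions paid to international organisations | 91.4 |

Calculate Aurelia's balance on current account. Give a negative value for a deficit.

Goods: 2114.4 + 414.2 = 2528.6
Services: -147.8 + 203.6 + 618.4 - 272.8 = 401.4
Primary income: -47.7 - 381.0 = -428.7
Secondary income: 118.3 - 98.0 - 91.4 = -71.1
Current account = 2528.6 + 401.4 + (-428.7) + (-71.1) = 2430.2
(Excluded from the current account — capital account: debt forgiveness received from foreign official creditors 149.3, sale of embassy land to a foreign government 28.7; financial account: domestic pension funds' purchases of foreign equities 431.3, borrowing by resident firms from foreign banks 288.6.)

2430.2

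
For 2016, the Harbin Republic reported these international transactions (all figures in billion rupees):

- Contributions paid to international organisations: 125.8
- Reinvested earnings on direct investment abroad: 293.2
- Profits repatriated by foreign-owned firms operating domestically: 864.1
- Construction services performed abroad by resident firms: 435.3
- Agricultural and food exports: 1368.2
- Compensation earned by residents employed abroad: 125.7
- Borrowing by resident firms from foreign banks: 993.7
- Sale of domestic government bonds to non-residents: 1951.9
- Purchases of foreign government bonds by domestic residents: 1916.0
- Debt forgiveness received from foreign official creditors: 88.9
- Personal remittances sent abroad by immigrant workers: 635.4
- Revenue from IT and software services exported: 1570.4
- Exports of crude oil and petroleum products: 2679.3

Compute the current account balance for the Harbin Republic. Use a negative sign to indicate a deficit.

Goods: 1368.2 + 2679.3 = 4047.5
Services: 435.3 + 1570.4 = 2005.7
Primary income: 293.2 + 125.7 - 864.1 = -445.2
Secondary income: -635.4 - 125.8 = -761.2
Current account = 4047.5 + 2005.7 + (-445.2) + (-761.2) = 4846.8
(Excluded from the current account — financial account: borrowing by resident firms from foreign banks 993.7, sale of domestic government bonds to non-residents 1951.9, purchases of foreign government bonds by domestic residents 1916.0; capital account: debt forgiveness received from foreign official creditors 88.9.)

4846.8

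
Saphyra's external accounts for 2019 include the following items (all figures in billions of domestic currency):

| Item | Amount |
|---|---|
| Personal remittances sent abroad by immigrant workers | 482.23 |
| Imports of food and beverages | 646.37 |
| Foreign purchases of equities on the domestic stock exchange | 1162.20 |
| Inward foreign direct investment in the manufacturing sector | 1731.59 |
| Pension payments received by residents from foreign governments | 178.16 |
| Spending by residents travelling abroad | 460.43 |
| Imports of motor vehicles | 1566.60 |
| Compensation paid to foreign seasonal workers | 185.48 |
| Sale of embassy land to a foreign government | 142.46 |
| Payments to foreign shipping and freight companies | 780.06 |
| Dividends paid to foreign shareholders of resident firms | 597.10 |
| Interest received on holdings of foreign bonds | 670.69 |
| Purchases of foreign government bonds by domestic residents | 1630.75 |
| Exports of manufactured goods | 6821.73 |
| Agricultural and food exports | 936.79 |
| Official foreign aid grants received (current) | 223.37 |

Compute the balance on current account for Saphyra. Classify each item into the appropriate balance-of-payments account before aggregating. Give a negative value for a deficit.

4112.47

Goods: -646.37 + 6821.73 - 1566.60 + 936.79 = 5545.55
Services: -460.43 - 780.06 = -1240.49
Primary income: 670.69 - 185.48 - 597.10 = -111.89
Secondary income: 178.16 - 482.23 + 223.37 = -80.70
Current account = 5545.55 + (-1240.49) + (-111.89) + (-80.70) = 4112.47
(Excluded from the current account — financial account: foreign purchases of equities on the domestic stock exchange 1162.20, inward foreign direct investment in the manufacturing sector 1731.59, purchases of foreign government bonds by domestic residents 1630.75; capital account: sale of embassy land to a foreign government 142.46.)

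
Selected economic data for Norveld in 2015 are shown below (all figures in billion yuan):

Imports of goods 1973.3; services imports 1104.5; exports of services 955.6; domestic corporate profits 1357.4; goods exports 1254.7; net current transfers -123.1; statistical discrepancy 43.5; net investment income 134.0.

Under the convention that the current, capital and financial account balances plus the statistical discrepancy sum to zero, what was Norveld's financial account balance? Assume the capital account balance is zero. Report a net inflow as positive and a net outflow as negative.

813.1

Goods balance = 1254.7 - 1973.3 = -718.6
Services balance = 955.6 - 1104.5 = -148.9
Trade balance (goods + services) = -718.6 + (-148.9) = -867.5
Net primary income = 134.0
Net secondary income = -123.1
Current account = -867.5 + 134.0 + (-123.1) = -856.6
Financial account = -(-856.6 + 43.5) = 813.1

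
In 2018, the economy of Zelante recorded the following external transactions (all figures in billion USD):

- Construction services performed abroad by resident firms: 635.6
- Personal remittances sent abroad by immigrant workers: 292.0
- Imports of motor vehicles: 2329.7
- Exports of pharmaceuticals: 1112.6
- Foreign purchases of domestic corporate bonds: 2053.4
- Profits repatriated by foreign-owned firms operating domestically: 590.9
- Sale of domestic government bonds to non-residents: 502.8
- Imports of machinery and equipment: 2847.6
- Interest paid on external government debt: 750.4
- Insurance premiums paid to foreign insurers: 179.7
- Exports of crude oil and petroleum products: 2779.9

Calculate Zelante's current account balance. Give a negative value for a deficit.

Goods: -2329.7 + 1112.6 - 2847.6 + 2779.9 = -1284.8
Services: 635.6 - 179.7 = 455.9
Primary income: -590.9 - 750.4 = -1341.3
Secondary income: -292.0
Current account = (-1284.8) + 455.9 + (-1341.3) + (-292.0) = -2462.2
(Excluded from the current account — financial account: foreign purchases of domestic corporate bonds 2053.4, sale of domestic government bonds to non-residents 502.8.)

-2462.2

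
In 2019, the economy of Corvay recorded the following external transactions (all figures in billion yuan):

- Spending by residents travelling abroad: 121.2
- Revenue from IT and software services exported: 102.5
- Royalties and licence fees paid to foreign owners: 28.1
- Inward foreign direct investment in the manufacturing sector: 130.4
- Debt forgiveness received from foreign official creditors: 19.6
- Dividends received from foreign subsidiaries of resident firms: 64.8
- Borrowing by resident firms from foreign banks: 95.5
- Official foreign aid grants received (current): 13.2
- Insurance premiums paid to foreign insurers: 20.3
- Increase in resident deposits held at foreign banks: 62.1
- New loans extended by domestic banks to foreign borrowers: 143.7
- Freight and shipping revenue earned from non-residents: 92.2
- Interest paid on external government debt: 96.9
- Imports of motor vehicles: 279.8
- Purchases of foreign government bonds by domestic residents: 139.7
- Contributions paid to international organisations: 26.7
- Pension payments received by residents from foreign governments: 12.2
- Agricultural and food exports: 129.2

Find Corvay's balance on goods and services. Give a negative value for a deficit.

Goods: 129.2 - 279.8 = -150.6
Services: -20.3 + 92.2 - 28.1 - 121.2 + 102.5 = 25.1
Trade balance = -150.6 + 25.1 = -125.5
(Excluded from the trade balance — financial account: inward foreign direct investment in the manufacturing sector 130.4, borrowing by resident firms from foreign banks 95.5, increase in resident deposits held at foreign banks 62.1, new loans extended by domestic banks to foreign borrowers 143.7, purchases of foreign government bonds by domestic residents 139.7; capital account: debt forgiveness received from foreign official creditors 19.6; primary income: dividends received from foreign subsidiaries of resident firms 64.8, interest paid on external government debt 96.9; secondary income: official foreign aid grants received (current) 13.2, contributions paid to international organisations 26.7, pension payments received by residents from foreign governments 12.2.)

-125.5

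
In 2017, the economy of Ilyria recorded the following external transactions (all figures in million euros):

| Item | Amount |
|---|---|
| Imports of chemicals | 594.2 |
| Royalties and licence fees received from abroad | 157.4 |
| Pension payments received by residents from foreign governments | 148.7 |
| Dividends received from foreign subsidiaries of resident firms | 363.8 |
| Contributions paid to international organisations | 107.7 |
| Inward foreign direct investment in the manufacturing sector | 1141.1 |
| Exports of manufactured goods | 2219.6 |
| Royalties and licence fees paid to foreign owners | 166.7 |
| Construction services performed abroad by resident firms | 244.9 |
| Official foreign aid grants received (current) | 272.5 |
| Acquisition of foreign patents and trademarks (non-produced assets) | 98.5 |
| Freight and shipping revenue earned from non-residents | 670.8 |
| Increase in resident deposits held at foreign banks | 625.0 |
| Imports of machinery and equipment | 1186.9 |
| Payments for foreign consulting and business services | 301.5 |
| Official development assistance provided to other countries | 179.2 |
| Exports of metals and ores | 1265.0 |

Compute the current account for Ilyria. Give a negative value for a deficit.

Goods: 1265.0 - 1186.9 + 2219.6 - 594.2 = 1703.5
Services: 670.8 + 157.4 - 166.7 - 301.5 + 244.9 = 604.9
Primary income: 363.8
Secondary income: -107.7 + 148.7 + 272.5 - 179.2 = 134.3
Current account = 1703.5 + 604.9 + 363.8 + 134.3 = 2806.5
(Excluded from the current account — financial account: inward foreign direct investment in the manufacturing sector 1141.1, increase in resident deposits held at foreign banks 625.0; capital account: acquisition of foreign patents and trademarks (non-produced assets) 98.5.)

2806.5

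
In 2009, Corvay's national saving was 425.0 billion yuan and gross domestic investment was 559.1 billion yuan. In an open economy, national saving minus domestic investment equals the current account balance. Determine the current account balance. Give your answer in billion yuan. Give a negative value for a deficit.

CA = S - I = 425.0 - 559.1 = -134.1

-134.1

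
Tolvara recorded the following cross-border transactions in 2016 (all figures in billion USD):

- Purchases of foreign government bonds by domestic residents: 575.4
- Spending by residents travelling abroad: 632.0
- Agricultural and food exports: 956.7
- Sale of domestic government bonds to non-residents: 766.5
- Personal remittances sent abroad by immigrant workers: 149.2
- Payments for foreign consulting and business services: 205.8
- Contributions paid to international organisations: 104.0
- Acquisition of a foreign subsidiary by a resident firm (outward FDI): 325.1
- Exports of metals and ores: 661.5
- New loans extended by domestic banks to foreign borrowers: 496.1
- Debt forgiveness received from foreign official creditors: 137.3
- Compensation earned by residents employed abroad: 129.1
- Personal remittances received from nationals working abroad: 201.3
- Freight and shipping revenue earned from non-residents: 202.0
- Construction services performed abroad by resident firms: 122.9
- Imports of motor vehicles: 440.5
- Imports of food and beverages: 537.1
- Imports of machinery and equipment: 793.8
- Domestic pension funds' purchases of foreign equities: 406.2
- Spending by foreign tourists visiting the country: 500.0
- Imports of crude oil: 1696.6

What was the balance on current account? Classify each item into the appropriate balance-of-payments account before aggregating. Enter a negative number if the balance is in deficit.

-1785.5

Goods: -793.8 - 1696.6 - 537.1 + 661.5 - 440.5 + 956.7 = -1849.8
Services: 500.0 + 122.9 - 205.8 + 202.0 - 632.0 = -12.9
Primary income: 129.1
Secondary income: -149.2 + 201.3 - 104.0 = -51.9
Current account = (-1849.8) + (-12.9) + 129.1 + (-51.9) = -1785.5
(Excluded from the current account — financial account: purchases of foreign government bonds by domestic residents 575.4, sale of domestic government bonds to non-residents 766.5, acquisition of a foreign subsidiary by a resident firm (outward FDI) 325.1, new loans extended by domestic banks to foreign borrowers 496.1, domestic pension funds' purchases of foreign equities 406.2; capital account: debt forgiveness received from foreign official creditors 137.3.)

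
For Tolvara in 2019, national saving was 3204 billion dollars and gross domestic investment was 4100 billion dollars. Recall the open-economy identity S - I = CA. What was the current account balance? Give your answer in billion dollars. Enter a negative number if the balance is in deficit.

S - I = CA (net lending to the rest of the world).
CA = S - I = 3204 - 4100 = -896

-896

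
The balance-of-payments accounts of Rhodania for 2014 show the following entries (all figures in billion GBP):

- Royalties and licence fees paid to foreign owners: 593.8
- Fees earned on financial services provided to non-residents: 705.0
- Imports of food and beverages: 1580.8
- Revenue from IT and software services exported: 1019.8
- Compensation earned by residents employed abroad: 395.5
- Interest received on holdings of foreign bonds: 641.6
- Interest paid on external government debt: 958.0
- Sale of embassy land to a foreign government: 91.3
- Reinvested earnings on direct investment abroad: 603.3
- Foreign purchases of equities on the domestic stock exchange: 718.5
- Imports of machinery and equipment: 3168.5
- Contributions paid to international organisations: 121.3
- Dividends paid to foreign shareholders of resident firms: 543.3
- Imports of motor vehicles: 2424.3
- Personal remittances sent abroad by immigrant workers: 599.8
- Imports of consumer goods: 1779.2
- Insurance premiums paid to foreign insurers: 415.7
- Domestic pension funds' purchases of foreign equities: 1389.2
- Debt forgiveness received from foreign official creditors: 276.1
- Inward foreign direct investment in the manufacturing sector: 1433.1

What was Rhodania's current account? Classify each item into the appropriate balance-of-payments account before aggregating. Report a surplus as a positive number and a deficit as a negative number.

-8819.5

Goods: -2424.3 - 1779.2 - 3168.5 - 1580.8 = -8952.8
Services: 1019.8 - 415.7 - 593.8 + 705.0 = 715.3
Primary income: -543.3 + 395.5 + 641.6 - 958.0 + 603.3 = 139.1
Secondary income: -599.8 - 121.3 = -721.1
Current account = (-8952.8) + 715.3 + 139.1 + (-721.1) = -8819.5
(Excluded from the current account — capital account: sale of embassy land to a foreign government 91.3, debt forgiveness received from foreign official creditors 276.1; financial account: foreign purchases of equities on the domestic stock exchange 718.5, domestic pension funds' purchases of foreign equities 1389.2, inward foreign direct investment in the manufacturing sector 1433.1.)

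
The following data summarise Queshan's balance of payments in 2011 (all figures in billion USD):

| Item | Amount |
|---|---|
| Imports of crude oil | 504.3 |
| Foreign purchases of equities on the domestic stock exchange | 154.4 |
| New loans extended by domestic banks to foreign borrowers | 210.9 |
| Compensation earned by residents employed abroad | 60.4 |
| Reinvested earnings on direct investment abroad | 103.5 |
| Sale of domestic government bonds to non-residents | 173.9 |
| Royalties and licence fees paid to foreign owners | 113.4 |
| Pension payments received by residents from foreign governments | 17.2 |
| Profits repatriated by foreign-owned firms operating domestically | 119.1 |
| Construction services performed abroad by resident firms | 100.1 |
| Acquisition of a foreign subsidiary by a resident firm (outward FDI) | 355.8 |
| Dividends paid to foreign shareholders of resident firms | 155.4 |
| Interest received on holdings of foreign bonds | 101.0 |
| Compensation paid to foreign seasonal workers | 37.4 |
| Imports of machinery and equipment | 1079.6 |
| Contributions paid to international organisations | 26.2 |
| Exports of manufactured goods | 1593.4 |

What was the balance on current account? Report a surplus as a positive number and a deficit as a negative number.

-59.8

Goods: -1079.6 - 504.3 + 1593.4 = 9.5
Services: -113.4 + 100.1 = -13.3
Primary income: -155.4 + 60.4 + 103.5 - 119.1 - 37.4 + 101.0 = -47.0
Secondary income: 17.2 - 26.2 = -9.0
Current account = 9.5 + (-13.3) + (-47.0) + (-9.0) = -59.8
(Excluded from the current account — financial account: foreign purchases of equities on the domestic stock exchange 154.4, new loans extended by domestic banks to foreign borrowers 210.9, sale of domestic government bonds to non-residents 173.9, acquisition of a foreign subsidiary by a resident firm (outward FDI) 355.8.)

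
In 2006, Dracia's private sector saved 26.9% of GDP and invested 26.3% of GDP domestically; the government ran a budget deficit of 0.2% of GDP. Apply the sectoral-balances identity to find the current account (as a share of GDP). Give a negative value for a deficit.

0.4

By the sectoral-balances identity, CA = (S_private - I) + (T - G).
Private balance = 26.9 - 26.3 = 0.6
Government balance (T - G) = -0.2
CA = 0.6 + (-0.2) = 0.4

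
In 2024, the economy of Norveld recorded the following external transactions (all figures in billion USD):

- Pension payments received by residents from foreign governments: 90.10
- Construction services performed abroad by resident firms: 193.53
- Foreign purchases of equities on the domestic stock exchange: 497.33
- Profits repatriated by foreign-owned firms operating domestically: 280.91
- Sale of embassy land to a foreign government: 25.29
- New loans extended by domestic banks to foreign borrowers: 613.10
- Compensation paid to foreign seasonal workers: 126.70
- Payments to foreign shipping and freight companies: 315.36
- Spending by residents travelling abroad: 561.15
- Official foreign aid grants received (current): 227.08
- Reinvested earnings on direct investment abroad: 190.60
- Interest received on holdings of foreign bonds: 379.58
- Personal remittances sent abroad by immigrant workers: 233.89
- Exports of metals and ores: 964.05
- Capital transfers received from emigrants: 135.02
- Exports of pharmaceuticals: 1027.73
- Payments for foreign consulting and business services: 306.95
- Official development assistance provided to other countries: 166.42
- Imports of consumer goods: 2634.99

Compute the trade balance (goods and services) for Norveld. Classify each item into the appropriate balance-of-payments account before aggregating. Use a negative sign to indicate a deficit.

Goods: 964.05 + 1027.73 - 2634.99 = -643.21
Services: -315.36 - 561.15 + 193.53 - 306.95 = -989.93
Trade balance = -643.21 + (-989.93) = -1633.14
(Excluded from the trade balance — secondary income: pension payments received by residents from foreign governments 90.10, official foreign aid grants received (current) 227.08, personal remittances sent abroad by immigrant workers 233.89, official development assistance provided to other countries 166.42; financial account: foreign purchases of equities on the domestic stock exchange 497.33, new loans extended by domestic banks to foreign borrowers 613.10; primary income: profits repatriated by foreign-owned firms operating domestically 280.91, compensation paid to foreign seasonal workers 126.70, reinvested earnings on direct investment abroad 190.60, interest received on holdings of foreign bonds 379.58; capital account: sale of embassy land to a foreign government 25.29, capital transfers received from emigrants 135.02.)

-1633.14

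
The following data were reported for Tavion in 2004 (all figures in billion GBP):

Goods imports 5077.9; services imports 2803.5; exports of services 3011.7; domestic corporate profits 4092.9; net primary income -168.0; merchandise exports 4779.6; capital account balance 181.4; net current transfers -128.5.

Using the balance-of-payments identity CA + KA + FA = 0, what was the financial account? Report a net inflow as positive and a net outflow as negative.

Goods balance = 4779.6 - 5077.9 = -298.3
Services balance = 3011.7 - 2803.5 = 208.2
Trade balance (goods + services) = -298.3 + 208.2 = -90.1
Net primary income = -168.0
Net secondary income = -128.5
Current account = -90.1 + (-168.0) + (-128.5) = -386.6
Financial account = -(-386.6 + 181.4) = 205.2

205.2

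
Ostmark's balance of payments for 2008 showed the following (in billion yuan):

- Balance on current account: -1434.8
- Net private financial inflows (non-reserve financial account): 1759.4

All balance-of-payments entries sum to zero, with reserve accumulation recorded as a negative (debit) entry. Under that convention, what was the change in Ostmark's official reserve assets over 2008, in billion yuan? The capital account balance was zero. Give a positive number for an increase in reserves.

324.6

Official reserve transactions balance = -((-1434.8) + 1759.4) = -324.6
An accumulation of reserves is recorded as a debit (negative entry), so the change in the stock of reserves is the negative of that balance.
Change in official reserves = -(-324.6) = 324.6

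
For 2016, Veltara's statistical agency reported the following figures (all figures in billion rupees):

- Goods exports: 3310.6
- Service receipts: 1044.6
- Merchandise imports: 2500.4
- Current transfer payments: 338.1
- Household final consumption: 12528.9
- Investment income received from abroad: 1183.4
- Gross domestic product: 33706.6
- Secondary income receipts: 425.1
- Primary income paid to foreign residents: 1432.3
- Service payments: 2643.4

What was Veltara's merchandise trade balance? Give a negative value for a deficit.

810.2

Goods balance = 3310.6 - 2500.4 = 810.2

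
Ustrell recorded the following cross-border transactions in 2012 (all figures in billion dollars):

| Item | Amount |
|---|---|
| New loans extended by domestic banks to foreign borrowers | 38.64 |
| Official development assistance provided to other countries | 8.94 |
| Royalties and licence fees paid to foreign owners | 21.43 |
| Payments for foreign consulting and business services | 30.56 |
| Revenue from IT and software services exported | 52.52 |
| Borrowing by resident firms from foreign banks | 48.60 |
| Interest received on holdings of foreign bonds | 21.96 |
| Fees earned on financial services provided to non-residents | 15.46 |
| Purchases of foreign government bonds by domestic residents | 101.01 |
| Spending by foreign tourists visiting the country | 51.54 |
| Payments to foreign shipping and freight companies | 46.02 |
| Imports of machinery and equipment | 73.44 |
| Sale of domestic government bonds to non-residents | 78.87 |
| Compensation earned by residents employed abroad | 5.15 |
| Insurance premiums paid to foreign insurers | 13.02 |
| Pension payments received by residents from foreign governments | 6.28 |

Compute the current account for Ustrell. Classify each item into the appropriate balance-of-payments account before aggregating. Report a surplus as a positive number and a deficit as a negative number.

-40.50

Goods: -73.44
Services: -30.56 - 13.02 + 52.52 + 51.54 + 15.46 - 46.02 - 21.43 = 8.49
Primary income: 21.96 + 5.15 = 27.11
Secondary income: -8.94 + 6.28 = -2.66
Current account = (-73.44) + 8.49 + 27.11 + (-2.66) = -40.50
(Excluded from the current account — financial account: new loans extended by domestic banks to foreign borrowers 38.64, borrowing by resident firms from foreign banks 48.60, purchases of foreign government bonds by domestic residents 101.01, sale of domestic government bonds to non-residents 78.87.)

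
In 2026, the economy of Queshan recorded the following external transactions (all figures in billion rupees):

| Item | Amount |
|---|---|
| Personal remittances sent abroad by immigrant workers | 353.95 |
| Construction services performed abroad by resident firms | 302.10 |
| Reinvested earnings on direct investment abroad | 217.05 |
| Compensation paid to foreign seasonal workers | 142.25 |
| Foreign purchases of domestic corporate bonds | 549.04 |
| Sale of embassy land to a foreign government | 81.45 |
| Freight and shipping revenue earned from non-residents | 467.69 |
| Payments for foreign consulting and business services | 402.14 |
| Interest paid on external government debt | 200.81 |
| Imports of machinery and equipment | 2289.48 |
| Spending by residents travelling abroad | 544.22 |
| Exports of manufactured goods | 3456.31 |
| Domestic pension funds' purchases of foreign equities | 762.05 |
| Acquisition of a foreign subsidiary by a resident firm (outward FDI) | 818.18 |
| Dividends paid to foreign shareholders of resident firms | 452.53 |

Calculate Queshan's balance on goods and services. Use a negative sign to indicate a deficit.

Goods: -2289.48 + 3456.31 = 1166.83
Services: 467.69 - 544.22 + 302.10 - 402.14 = -176.57
Trade balance = 1166.83 + (-176.57) = 990.26
(Excluded from the trade balance — secondary income: personal remittances sent abroad by immigrant workers 353.95; primary income: reinvested earnings on direct investment abroad 217.05, compensation paid to foreign seasonal workers 142.25, interest paid on external government debt 200.81, dividends paid to foreign shareholders of resident firms 452.53; financial account: foreign purchases of domestic corporate bonds 549.04, domestic pension funds' purchases of foreign equities 762.05, acquisition of a foreign subsidiary by a resident firm (outward FDI) 818.18; capital account: sale of embassy land to a foreign government 81.45.)

990.26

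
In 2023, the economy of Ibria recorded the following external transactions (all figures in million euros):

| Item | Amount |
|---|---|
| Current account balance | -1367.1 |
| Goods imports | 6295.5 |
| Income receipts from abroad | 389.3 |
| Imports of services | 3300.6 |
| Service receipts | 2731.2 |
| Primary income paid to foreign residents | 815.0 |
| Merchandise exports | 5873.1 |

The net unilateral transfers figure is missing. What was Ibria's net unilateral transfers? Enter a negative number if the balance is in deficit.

50.4

Current account = goods balance + services balance + net primary income + net secondary income
Sum of the known components = -1417.5
Net unilateral transfers = CA - (known components) = -1367.1 - (-1417.5) = 50.4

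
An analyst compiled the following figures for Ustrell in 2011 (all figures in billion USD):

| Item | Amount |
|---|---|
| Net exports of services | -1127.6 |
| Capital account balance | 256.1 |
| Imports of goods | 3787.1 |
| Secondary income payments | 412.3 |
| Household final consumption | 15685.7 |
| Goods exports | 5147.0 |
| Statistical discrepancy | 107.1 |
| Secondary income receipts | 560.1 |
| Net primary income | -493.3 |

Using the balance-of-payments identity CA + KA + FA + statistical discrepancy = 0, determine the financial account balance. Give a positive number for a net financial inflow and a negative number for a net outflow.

Goods balance = 5147.0 - 3787.1 = 1359.9
Services balance = -1127.6
Trade balance (goods + services) = 1359.9 + (-1127.6) = 232.3
Net primary income = -493.3
Net secondary income = 560.1 - 412.3 = 147.8
Current account = 232.3 + (-493.3) + 147.8 = -113.2
Financial account = -(-113.2 + 256.1 + 107.1) = -250.0

-250.0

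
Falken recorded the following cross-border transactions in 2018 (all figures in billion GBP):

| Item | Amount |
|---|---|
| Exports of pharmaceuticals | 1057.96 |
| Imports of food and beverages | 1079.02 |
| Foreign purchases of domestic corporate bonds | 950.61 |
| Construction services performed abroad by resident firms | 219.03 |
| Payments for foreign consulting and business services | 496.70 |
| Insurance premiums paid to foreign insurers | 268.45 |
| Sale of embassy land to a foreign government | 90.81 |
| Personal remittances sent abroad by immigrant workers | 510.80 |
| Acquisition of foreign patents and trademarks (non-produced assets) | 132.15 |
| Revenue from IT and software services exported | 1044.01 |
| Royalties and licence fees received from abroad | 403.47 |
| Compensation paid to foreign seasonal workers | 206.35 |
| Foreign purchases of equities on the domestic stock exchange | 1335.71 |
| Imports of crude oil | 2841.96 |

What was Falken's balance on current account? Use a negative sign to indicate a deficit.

Goods: -1079.02 - 2841.96 + 1057.96 = -2863.02
Services: 219.03 + 403.47 - 496.70 - 268.45 + 1044.01 = 901.36
Primary income: -206.35
Secondary income: -510.80
Current account = (-2863.02) + 901.36 + (-206.35) + (-510.80) = -2678.81
(Excluded from the current account — financial account: foreign purchases of domestic corporate bonds 950.61, foreign purchases of equities on the domestic stock exchange 1335.71; capital account: sale of embassy land to a foreign government 90.81, acquisition of foreign patents and trademarks (non-produced assets) 132.15.)

-2678.81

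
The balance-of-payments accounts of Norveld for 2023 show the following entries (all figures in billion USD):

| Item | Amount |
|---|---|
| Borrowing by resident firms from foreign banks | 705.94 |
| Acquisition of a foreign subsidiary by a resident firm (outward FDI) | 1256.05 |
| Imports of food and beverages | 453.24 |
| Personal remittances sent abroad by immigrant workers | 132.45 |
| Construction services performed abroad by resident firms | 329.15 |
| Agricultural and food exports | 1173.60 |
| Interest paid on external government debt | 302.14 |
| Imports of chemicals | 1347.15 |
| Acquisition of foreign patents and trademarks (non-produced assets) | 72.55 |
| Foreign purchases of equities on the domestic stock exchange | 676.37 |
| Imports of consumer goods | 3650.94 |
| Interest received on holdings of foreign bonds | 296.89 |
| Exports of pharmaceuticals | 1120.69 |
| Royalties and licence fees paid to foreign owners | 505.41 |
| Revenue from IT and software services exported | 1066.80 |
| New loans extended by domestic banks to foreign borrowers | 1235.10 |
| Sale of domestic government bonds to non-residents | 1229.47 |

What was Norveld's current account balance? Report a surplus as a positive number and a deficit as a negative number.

Goods: 1120.69 + 1173.60 - 3650.94 - 453.24 - 1347.15 = -3157.04
Services: 329.15 + 1066.80 - 505.41 = 890.54
Primary income: 296.89 - 302.14 = -5.25
Secondary income: -132.45
Current account = (-3157.04) + 890.54 + (-5.25) + (-132.45) = -2404.20
(Excluded from the current account — financial account: borrowing by resident firms from foreign banks 705.94, acquisition of a foreign subsidiary by a resident firm (outward FDI) 1256.05, foreign purchases of equities on the domestic stock exchange 676.37, new loans extended by domestic banks to foreign borrowers 1235.10, sale of domestic government bonds to non-residents 1229.47; capital account: acquisition of foreign patents and trademarks (non-produced assets) 72.55.)

-2404.20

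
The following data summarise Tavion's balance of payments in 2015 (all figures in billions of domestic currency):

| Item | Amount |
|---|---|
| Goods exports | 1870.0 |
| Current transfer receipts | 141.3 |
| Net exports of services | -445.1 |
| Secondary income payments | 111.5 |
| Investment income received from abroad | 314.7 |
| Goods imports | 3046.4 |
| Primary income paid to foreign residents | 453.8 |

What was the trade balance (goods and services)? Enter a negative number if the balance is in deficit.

Goods balance = 1870.0 - 3046.4 = -1176.4
Services balance = -445.1
Trade balance (goods + services) = -1176.4 + (-445.1) = -1621.5

-1621.5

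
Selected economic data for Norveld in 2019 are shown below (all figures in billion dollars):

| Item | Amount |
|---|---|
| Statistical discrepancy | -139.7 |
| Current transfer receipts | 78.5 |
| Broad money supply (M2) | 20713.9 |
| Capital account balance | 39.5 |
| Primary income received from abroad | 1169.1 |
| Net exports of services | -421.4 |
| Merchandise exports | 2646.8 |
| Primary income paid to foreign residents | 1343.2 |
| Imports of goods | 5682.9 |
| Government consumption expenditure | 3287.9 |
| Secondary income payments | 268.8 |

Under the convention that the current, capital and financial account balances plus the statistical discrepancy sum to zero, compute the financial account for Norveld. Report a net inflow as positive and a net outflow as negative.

3922.1

Goods balance = 2646.8 - 5682.9 = -3036.1
Services balance = -421.4
Trade balance (goods + services) = -3036.1 + (-421.4) = -3457.5
Net primary income = 1169.1 - 1343.2 = -174.1
Net secondary income = 78.5 - 268.8 = -190.3
Current account = -3457.5 + (-174.1) + (-190.3) = -3821.9
Financial account = -(-3821.9 + 39.5 + (-139.7)) = 3922.1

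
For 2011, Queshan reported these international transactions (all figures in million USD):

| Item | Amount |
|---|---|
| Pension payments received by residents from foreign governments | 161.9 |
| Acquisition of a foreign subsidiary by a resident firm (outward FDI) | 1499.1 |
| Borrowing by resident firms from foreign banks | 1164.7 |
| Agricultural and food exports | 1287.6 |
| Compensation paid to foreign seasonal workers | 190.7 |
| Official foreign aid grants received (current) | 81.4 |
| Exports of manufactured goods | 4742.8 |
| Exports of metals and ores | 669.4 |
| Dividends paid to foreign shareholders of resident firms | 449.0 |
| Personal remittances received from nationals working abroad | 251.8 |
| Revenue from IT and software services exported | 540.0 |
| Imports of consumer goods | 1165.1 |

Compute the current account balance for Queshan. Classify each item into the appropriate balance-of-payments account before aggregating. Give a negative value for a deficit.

Goods: 4742.8 + 1287.6 - 1165.1 + 669.4 = 5534.7
Services: 540.0
Primary income: -190.7 - 449.0 = -639.7
Secondary income: 161.9 + 251.8 + 81.4 = 495.1
Current account = 5534.7 + 540.0 + (-639.7) + 495.1 = 5930.1
(Excluded from the current account — financial account: acquisition of a foreign subsidiary by a resident firm (outward FDI) 1499.1, borrowing by resident firms from foreign banks 1164.7.)

5930.1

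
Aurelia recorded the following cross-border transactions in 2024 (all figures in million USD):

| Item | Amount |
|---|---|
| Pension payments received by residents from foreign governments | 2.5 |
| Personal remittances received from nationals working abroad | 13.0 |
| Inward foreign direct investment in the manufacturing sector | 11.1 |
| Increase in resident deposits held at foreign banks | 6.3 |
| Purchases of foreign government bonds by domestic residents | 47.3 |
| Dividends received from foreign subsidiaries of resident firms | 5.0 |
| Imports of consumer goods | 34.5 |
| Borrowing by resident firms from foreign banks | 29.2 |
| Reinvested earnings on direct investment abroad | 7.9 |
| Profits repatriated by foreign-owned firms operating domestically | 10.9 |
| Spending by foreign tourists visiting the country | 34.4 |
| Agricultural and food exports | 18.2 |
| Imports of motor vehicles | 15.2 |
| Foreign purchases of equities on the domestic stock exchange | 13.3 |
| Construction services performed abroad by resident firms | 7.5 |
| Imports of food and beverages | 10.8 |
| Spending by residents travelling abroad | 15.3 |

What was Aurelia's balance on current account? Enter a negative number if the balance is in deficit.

Goods: -15.2 - 10.8 + 18.2 - 34.5 = -42.3
Services: 34.4 + 7.5 - 15.3 = 26.6
Primary income: -10.9 + 7.9 + 5.0 = 2.0
Secondary income: 13.0 + 2.5 = 15.5
Current account = (-42.3) + 26.6 + 2.0 + 15.5 = 1.8
(Excluded from the current account — financial account: inward foreign direct investment in the manufacturing sector 11.1, increase in resident deposits held at foreign banks 6.3, purchases of foreign government bonds by domestic residents 47.3, borrowing by resident firms from foreign banks 29.2, foreign purchases of equities on the domestic stock exchange 13.3.)

1.8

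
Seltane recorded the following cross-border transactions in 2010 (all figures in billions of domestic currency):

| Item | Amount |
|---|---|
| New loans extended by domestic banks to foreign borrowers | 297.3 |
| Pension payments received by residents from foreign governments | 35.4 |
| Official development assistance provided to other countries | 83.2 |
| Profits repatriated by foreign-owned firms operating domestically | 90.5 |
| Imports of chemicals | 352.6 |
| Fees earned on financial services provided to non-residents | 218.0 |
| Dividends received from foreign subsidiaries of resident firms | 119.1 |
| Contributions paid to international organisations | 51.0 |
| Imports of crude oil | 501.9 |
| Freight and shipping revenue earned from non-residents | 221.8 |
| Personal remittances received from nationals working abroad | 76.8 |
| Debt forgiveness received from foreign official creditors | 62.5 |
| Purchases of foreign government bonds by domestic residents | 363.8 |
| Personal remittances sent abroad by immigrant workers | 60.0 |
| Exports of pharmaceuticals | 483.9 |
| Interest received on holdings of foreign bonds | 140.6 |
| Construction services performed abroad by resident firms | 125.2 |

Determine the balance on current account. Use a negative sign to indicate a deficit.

Goods: 483.9 - 501.9 - 352.6 = -370.6
Services: 125.2 + 218.0 + 221.8 = 565.0
Primary income: 140.6 + 119.1 - 90.5 = 169.2
Secondary income: -51.0 - 60.0 - 83.2 + 35.4 + 76.8 = -82.0
Current account = (-370.6) + 565.0 + 169.2 + (-82.0) = 281.6
(Excluded from the current account — financial account: new loans extended by domestic banks to foreign borrowers 297.3, purchases of foreign government bonds by domestic residents 363.8; capital account: debt forgiveness received from foreign official creditors 62.5.)

281.6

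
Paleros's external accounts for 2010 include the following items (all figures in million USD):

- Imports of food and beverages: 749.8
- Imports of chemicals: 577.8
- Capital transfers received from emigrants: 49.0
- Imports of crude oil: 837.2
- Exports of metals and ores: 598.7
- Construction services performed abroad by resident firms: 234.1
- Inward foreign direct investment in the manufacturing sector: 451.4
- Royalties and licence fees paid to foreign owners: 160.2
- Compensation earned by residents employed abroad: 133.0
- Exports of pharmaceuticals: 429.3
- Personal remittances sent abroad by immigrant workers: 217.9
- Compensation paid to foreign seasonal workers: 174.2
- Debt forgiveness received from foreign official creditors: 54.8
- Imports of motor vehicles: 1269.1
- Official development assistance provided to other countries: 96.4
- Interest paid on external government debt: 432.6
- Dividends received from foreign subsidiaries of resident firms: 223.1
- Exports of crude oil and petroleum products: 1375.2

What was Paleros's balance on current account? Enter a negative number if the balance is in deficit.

-1521.8

Goods: 1375.2 - 1269.1 + 429.3 + 598.7 - 577.8 - 749.8 - 837.2 = -1030.7
Services: -160.2 + 234.1 = 73.9
Primary income: -432.6 - 174.2 + 133.0 + 223.1 = -250.7
Secondary income: -217.9 - 96.4 = -314.3
Current account = (-1030.7) + 73.9 + (-250.7) + (-314.3) = -1521.8
(Excluded from the current account — capital account: capital transfers received from emigrants 49.0, debt forgiveness received from foreign official creditors 54.8; financial account: inward foreign direct investment in the manufacturing sector 451.4.)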